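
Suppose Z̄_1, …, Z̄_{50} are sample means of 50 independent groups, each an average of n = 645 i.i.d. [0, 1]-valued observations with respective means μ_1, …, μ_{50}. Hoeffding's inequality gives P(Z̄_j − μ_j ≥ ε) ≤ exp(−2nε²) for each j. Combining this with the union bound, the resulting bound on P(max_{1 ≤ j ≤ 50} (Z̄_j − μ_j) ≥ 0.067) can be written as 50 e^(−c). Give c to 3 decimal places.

5.791

Union bound over the 50 events: P(max_{1 ≤ j ≤ 50} (Z̄_j − μ_j) ≥ 0.067) ≤ 50·exp(−2nε²) = 50 exp(−2·645·0.067²).
So c = 2·645·0.067² = 5.7908.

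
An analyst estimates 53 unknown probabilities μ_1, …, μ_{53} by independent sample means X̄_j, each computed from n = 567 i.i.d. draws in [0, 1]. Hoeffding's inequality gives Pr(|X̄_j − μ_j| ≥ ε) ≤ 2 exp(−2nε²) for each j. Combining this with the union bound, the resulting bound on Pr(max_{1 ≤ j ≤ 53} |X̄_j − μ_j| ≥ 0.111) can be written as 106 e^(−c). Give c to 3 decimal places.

13.972

Union bound over the 53 events: Pr(max_{1 ≤ j ≤ 53} |X̄_j − μ_j| ≥ 0.111) ≤ 53·2·exp(−2nε²) = 106 exp(−2·567·0.111²).
So c = 2·567·0.111² = 13.9720.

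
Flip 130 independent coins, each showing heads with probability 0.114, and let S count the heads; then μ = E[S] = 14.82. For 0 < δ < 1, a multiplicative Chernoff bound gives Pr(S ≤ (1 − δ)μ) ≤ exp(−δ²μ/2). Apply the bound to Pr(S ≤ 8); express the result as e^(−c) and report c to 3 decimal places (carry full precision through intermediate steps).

Write 8 = (1 − δ)μ, so δ = 1 − 8/14.82 = 0.4601889…
Then the exponent is δ²μ/2 = (μ − 8)²/(2μ) = 1.569244.

1.569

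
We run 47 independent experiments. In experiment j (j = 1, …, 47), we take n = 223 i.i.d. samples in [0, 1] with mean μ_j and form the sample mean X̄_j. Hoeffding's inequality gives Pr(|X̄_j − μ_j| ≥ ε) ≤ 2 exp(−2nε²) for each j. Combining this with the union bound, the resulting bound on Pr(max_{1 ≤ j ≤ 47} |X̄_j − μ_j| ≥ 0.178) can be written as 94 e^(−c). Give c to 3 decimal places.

14.131

Union bound over the 47 events: Pr(max_{1 ≤ j ≤ 47} |X̄_j − μ_j| ≥ 0.178) ≤ 47·2·exp(−2nε²) = 94 exp(−2·223·0.178²).
So c = 2·223·0.178² = 14.1311.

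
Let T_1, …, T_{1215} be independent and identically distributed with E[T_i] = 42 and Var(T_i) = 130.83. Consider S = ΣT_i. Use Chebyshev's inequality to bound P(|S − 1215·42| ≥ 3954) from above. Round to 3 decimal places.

Var(S) = n·Var(T_i) = 1215·130.83 = 158958.45.
Chebyshev: P(|S − 1215·42| ≥ 3954) ≤ Var(S)/3954² = 158958.45/15634116 = 0.0102.

0.010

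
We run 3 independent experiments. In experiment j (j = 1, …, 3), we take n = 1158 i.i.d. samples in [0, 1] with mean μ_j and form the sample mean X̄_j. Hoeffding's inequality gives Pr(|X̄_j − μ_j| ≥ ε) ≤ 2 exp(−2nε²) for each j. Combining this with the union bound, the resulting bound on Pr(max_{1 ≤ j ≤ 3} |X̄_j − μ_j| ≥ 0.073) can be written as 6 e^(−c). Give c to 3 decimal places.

Union bound over the 3 events: Pr(max_{1 ≤ j ≤ 3} |X̄_j − μ_j| ≥ 0.073) ≤ 3·2·exp(−2nε²) = 6 exp(−2·1158·0.073²).
So c = 2·1158·0.073² = 12.3420.

12.342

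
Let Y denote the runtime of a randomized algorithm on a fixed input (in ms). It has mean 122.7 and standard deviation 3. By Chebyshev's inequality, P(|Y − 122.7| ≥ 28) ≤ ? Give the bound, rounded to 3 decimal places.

Chebyshev: P(|Y − μ| ≥ t) ≤ Var(Y)/t².
Var(Y) = σ² = 3² = 9.
Bound = 9 / 784 = 0.0115.

0.011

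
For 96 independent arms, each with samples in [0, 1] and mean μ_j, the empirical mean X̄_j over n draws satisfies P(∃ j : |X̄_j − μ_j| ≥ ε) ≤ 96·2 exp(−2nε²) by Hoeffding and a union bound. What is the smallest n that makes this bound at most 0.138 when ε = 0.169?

Need 2·96·exp(−2nε²) ≤ 0.138, i.e. exp(−2nε²) ≤ 0.138/192.
So 2nε² ≥ ln(192/0.138) = 7.237997.
Hence n ≥ 7.237997/(2·0.169²) = 126.711.
The smallest integer n is 127.

127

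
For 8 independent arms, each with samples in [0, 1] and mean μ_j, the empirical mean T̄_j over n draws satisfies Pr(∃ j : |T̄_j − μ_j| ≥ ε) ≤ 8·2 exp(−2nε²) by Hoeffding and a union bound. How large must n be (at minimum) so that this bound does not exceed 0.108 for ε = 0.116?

Need 2·8·exp(−2nε²) ≤ 0.108, i.e. exp(−2nε²) ≤ 0.108/16.
So 2nε² ≥ ln(16/0.108) = 4.998213.
Hence n ≥ 4.998213/(2·0.116²) = 185.724.
The smallest integer n is 186.

186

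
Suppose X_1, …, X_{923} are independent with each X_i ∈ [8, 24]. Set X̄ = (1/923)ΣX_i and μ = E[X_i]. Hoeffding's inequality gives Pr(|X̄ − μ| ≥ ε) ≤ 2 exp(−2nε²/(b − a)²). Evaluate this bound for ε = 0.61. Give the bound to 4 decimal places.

Exponent: 2nε²/(b − a)² = 2·923·0.61² / 16² = 2.68319.
Bound = 2·exp(−2.68319) = 0.13669.

0.1367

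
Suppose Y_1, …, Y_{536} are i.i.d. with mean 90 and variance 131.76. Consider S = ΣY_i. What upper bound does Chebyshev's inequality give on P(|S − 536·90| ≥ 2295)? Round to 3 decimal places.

Var(S) = n·Var(Y_i) = 536·131.76 = 70623.36.
Chebyshev: P(|S − 536·90| ≥ 2295) ≤ Var(S)/2295² = 70623.36/5267025 = 0.0134.

0.013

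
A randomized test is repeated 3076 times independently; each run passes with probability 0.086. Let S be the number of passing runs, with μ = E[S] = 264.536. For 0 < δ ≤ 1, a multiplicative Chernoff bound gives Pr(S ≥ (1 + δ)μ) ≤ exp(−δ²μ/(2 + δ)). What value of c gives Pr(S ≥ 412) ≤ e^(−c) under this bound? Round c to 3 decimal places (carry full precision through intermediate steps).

32.143

Write 412 = (1 + δ)μ, so δ = 412/264.536 − 1 = 0.557444…
Then the exponent is δ²μ/(2 + δ) = (412 − μ)² / (μ·(2 + δ)) = 32.142608.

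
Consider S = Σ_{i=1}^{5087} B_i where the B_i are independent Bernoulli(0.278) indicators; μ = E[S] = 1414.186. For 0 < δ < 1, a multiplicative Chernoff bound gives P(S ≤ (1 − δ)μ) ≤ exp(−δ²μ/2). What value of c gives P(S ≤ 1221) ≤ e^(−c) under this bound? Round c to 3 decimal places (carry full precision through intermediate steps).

Write 1221 = (1 − δ)μ, so δ = 1 − 1221/1414.186 = 0.1366058…
Then the exponent is δ²μ/2 = (μ − 1221)²/(2μ) = 13.195163.

13.195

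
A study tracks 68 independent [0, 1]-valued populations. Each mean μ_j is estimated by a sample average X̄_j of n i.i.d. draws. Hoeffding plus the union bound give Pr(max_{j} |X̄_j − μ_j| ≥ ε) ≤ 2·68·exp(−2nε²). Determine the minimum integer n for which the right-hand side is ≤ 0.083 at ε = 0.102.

356

Need 2·68·exp(−2nε²) ≤ 0.083, i.e. exp(−2nε²) ≤ 0.083/136.
So 2nε² ≥ ln(136/0.083) = 7.401570.
Hence n ≥ 7.401570/(2·0.102²) = 355.708.
The smallest integer n is 356.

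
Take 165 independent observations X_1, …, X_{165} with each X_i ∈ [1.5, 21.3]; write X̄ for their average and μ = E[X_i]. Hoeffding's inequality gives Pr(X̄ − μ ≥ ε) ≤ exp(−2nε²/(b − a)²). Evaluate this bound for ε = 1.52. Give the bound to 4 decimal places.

Exponent: 2nε²/(b − a)² = 2·165·1.52² / 19.8² = 1.94478.
Bound = exp(−1.94478) = 0.14302.

0.1430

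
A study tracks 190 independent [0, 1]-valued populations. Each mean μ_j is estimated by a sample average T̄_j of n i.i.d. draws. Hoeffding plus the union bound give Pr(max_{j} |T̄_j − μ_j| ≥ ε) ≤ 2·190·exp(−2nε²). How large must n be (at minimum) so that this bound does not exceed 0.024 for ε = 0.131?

Need 2·190·exp(−2nε²) ≤ 0.024, i.e. exp(−2nε²) ≤ 0.024/380.
So 2nε² ≥ ln(380/0.024) = 9.669873.
Hence n ≥ 9.669873/(2·0.131²) = 281.740.
The smallest integer n is 282.

282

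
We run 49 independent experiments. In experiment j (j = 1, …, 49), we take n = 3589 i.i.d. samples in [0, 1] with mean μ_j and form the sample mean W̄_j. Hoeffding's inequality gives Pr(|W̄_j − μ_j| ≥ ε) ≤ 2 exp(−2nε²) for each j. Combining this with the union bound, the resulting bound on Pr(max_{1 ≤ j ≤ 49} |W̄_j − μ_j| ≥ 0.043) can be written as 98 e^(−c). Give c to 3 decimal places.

13.272

Union bound over the 49 events: Pr(max_{1 ≤ j ≤ 49} |W̄_j − μ_j| ≥ 0.043) ≤ 49·2·exp(−2nε²) = 98 exp(−2·3589·0.043²).
So c = 2·3589·0.043² = 13.2721.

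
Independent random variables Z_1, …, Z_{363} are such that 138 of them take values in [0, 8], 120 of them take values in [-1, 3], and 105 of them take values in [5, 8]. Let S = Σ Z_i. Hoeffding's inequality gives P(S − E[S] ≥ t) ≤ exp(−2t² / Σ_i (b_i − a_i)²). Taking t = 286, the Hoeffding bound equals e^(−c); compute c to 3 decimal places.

13.986

Σ(b_i − a_i)² = 138·8² + 120·4² + 105·3² = 11697.
c = 2t² / 11697 = 2·286² / 11697 = 13.9858.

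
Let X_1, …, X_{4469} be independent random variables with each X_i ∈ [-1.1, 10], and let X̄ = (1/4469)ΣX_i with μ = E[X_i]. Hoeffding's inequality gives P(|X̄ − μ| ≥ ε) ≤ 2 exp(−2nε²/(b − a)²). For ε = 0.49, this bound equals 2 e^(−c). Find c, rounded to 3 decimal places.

17.418

c = 2nε²/(b − a)² = 2·4469·0.49² / 11.1² = 17.4175.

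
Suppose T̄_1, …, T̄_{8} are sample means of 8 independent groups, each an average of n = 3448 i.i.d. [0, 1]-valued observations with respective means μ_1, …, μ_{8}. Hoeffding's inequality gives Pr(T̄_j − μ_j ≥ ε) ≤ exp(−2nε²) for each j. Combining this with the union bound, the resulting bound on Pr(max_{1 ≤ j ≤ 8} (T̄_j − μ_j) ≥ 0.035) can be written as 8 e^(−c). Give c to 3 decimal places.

8.448

Union bound over the 8 events: Pr(max_{1 ≤ j ≤ 8} (T̄_j − μ_j) ≥ 0.035) ≤ 8·exp(−2nε²) = 8 exp(−2·3448·0.035²).
So c = 2·3448·0.035² = 8.4476.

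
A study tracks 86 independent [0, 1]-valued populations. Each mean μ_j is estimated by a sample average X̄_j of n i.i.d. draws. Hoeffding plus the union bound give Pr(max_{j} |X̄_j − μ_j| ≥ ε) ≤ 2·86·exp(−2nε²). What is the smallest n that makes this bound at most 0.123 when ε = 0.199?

92

Need 2·86·exp(−2nε²) ≤ 0.123, i.e. exp(−2nε²) ≤ 0.123/172.
So 2nε² ≥ ln(172/0.123) = 7.243065.
Hence n ≥ 7.243065/(2·0.199²) = 91.451.
The smallest integer n is 92.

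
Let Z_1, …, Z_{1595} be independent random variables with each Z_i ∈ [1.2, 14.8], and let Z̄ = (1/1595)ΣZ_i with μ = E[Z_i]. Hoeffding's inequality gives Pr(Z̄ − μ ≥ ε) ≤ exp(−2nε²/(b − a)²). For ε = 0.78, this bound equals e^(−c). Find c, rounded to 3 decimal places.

c = 2nε²/(b − a)² = 2·1595·0.78² / 13.6² = 10.4931.

10.493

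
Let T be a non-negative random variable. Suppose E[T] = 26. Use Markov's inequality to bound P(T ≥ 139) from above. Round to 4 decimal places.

Markov's inequality: for a non-negative random variable, P(T ≥ a) ≤ E[T]/a.
Here E[T] = 26 and a = 139, so the bound is 26/139 = 0.1871.

0.1871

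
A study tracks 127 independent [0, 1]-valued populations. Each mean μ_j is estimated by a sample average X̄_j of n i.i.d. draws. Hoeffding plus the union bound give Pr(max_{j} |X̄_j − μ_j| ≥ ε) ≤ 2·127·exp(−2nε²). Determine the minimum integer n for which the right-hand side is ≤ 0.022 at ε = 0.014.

Need 2·127·exp(−2nε²) ≤ 0.022, i.e. exp(−2nε²) ≤ 0.022/254.
So 2nε² ≥ ln(254/0.022) = 9.354047.
Hence n ≥ 9.354047/(2·0.014²) = 23862.365.
The smallest integer n is 23863.

23863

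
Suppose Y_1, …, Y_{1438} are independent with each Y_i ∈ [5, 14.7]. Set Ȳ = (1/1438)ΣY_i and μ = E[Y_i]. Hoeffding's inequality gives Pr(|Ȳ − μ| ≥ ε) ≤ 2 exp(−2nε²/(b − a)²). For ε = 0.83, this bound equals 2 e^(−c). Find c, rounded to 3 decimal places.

21.057

c = 2nε²/(b − a)² = 2·1438·0.83² / 9.7² = 21.0572.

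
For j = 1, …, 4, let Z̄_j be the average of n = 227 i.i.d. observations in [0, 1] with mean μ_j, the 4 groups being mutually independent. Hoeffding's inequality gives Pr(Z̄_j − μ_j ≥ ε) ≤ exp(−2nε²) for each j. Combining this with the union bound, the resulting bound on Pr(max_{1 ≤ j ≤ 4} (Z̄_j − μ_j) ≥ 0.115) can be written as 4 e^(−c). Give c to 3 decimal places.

6.004

Union bound over the 4 events: Pr(max_{1 ≤ j ≤ 4} (Z̄_j − μ_j) ≥ 0.115) ≤ 4·exp(−2nε²) = 4 exp(−2·227·0.115²).
So c = 2·227·0.115² = 6.0042.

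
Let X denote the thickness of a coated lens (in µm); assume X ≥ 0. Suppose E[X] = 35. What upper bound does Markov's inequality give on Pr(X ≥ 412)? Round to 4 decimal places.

0.0850

Markov's inequality: for a non-negative random variable, Pr(X ≥ a) ≤ E[X]/a.
Here E[X] = 35 and a = 412, so the bound is 35/412 = 0.0850.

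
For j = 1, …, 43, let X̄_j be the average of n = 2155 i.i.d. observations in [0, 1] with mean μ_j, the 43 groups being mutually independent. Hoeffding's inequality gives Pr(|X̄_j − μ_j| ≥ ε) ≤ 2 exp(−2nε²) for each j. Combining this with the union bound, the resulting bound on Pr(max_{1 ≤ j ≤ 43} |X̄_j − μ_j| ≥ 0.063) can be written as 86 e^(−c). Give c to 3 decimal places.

17.106

Union bound over the 43 events: Pr(max_{1 ≤ j ≤ 43} |X̄_j − μ_j| ≥ 0.063) ≤ 43·2·exp(−2nε²) = 86 exp(−2·2155·0.063²).
So c = 2·2155·0.063² = 17.1064.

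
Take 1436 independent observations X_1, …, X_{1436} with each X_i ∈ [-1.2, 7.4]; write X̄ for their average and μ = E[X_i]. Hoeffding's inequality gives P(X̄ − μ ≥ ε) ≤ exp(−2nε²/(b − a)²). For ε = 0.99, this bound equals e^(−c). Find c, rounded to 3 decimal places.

38.059

c = 2nε²/(b − a)² = 2·1436·0.99² / 8.6² = 38.0590.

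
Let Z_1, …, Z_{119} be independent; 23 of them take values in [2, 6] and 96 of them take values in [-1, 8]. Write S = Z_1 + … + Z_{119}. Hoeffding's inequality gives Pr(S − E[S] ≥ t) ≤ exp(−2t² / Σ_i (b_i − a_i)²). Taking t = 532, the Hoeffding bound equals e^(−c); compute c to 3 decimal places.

Σ(b_i − a_i)² = 23·4² + 96·9² = 8144.
c = 2t² / 8144 = 2·532² / 8144 = 69.5049.

69.505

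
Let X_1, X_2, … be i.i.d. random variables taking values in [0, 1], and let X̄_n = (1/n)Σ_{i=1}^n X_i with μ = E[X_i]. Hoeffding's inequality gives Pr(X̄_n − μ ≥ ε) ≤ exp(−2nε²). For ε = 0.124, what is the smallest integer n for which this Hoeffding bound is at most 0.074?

85

Require exp(−2nε²) ≤ 0.074, i.e. 2nε² ≥ ln(1/0.074) = 2.603690.
So n ≥ 2.603690 / (2·0.124²) = 84.667.
The smallest integer n is 85.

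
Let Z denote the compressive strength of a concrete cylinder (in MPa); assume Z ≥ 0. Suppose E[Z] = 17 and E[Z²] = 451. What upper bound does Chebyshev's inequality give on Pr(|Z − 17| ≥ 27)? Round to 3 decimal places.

Var(Z) = E[Z²] − (E[Z])² = 451 − 289 = 162.
Chebyshev's inequality: Pr(|Z − μ| ≥ t) ≤ Var(Z)/t² = 162/729 = 0.2222.

0.222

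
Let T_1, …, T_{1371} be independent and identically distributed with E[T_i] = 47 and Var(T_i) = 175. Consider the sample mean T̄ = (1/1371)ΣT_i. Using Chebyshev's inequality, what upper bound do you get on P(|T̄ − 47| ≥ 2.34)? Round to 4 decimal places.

0.0233

Var(T̄) = Var(T_i)/n = 175/1371 = 0.12764.
Chebyshev: P(|T̄ − 47| ≥ 2.34) ≤ Var(T̄)/(2.34)² = 175/(1371·2.34²) = 0.0233.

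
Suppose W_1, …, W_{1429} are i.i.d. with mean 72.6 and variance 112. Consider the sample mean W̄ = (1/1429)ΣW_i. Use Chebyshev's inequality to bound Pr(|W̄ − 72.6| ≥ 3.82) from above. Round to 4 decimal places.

0.0054

Var(W̄) = Var(W_i)/n = 112/1429 = 0.078376.
Chebyshev: Pr(|W̄ − 72.6| ≥ 3.82) ≤ Var(W̄)/(3.82)² = 112/(1429·3.82²) = 0.0054.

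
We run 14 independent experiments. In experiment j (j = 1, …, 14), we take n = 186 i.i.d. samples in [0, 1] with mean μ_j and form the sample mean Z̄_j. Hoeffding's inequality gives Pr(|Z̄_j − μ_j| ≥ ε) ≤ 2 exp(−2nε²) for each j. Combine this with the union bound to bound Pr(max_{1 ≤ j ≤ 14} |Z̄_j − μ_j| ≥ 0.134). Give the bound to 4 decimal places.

0.0352

Per-experiment Hoeffding bound: 2·exp(−2·186·0.134²) = 2·exp(−6.67963) = 0.0025125.
Union bound over 14 events: 14·0.0025125 = 0.03517.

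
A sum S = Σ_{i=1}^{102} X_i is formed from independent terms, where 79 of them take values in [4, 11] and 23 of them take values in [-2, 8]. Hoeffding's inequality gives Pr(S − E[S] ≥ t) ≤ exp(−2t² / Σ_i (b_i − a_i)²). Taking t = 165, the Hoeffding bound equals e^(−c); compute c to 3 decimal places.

8.824

Σ(b_i − a_i)² = 79·7² + 23·10² = 6171.
c = 2t² / 6171 = 2·165² / 6171 = 8.8235.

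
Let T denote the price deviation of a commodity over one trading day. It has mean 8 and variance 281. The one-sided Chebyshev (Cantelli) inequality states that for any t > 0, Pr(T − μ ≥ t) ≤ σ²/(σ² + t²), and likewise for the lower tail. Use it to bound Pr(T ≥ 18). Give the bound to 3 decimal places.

0.738

Here σ² = 281 and t = 10, so σ² + t² = 381.
Cantelli's bound: 281/381 = 0.7375.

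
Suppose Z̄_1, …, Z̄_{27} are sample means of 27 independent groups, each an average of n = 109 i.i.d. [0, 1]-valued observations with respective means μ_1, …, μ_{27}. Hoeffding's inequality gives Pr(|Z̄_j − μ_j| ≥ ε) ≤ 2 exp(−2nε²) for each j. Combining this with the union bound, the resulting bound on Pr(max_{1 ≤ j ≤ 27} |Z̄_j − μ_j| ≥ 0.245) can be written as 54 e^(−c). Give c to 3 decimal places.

Union bound over the 27 events: Pr(max_{1 ≤ j ≤ 27} |Z̄_j − μ_j| ≥ 0.245) ≤ 27·2·exp(−2nε²) = 54 exp(−2·109·0.245²).
So c = 2·109·0.245² = 13.0854.

13.085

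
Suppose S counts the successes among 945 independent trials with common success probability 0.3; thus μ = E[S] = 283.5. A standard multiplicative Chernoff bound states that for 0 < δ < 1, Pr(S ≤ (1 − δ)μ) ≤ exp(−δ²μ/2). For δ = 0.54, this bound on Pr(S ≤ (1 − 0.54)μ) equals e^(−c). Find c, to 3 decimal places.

c = δ²μ/2 = 0.54²·283.5/2 = 41.3343.

41.334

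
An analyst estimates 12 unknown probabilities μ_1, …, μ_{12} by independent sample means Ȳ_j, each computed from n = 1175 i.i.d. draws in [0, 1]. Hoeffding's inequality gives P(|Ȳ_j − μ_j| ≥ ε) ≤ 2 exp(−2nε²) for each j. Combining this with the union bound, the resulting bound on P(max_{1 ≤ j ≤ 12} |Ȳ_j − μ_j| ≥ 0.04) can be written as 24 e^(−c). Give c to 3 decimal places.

Union bound over the 12 events: P(max_{1 ≤ j ≤ 12} |Ȳ_j − μ_j| ≥ 0.04) ≤ 12·2·exp(−2nε²) = 24 exp(−2·1175·0.04²).
So c = 2·1175·0.04² = 3.7600.

3.760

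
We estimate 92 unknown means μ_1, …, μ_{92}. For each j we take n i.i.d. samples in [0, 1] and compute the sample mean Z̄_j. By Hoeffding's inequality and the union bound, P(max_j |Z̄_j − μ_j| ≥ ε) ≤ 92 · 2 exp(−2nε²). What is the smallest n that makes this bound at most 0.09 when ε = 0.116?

Need 2·92·exp(−2nε²) ≤ 0.09, i.e. exp(−2nε²) ≤ 0.09/184.
So 2nε² ≥ ln(184/0.09) = 7.622881.
Hence n ≥ 7.622881/(2·0.116²) = 283.252.
The smallest integer n is 284.

284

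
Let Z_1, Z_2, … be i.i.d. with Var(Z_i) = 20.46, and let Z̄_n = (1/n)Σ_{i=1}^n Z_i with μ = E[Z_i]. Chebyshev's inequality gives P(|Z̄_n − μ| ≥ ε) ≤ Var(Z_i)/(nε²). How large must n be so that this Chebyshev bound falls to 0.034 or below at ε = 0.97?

640

Require 20.46/(n·0.97²) ≤ 0.034, i.e. n ≥ 20.46/(0.034·0.97²) = 639.563.
The smallest integer n is 640.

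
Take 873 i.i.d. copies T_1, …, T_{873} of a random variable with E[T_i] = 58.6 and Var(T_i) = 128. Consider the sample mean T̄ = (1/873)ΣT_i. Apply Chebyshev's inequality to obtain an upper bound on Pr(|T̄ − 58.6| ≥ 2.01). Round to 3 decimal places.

Var(T̄) = Var(T_i)/n = 128/873 = 0.14662.
Chebyshev: Pr(|T̄ − 58.6| ≥ 2.01) ≤ Var(T̄)/(2.01)² = 128/(873·2.01²) = 0.0363.

0.036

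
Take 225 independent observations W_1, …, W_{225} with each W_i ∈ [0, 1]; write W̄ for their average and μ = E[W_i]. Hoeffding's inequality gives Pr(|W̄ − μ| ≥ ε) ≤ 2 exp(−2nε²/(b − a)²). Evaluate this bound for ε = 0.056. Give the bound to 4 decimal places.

Exponent: 2nε²/(b − a)² = 2·225·0.056² / 1² = 1.41120.
Bound = 2·exp(−1.41120) = 0.48770.

0.4877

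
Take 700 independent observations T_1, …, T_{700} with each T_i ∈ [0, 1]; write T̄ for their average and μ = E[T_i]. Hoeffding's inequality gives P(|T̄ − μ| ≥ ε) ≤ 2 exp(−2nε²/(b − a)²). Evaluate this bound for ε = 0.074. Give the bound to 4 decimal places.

0.0009

Exponent: 2nε²/(b − a)² = 2·700·0.074² / 1² = 7.66640.
Bound = 2·exp(−7.66640) = 0.00094.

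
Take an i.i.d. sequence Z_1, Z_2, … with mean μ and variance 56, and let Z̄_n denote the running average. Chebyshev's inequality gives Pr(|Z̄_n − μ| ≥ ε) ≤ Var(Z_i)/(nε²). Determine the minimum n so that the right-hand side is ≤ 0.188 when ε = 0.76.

516

Require 56/(n·0.76²) ≤ 0.188, i.e. n ≥ 56/(0.188·0.76²) = 515.707.
The smallest integer n is 516.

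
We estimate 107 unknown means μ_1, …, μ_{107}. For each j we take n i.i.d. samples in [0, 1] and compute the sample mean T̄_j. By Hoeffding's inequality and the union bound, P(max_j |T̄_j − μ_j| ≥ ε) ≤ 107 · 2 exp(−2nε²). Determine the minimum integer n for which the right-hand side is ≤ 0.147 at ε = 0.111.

296

Need 2·107·exp(−2nε²) ≤ 0.147, i.e. exp(−2nε²) ≤ 0.147/214.
So 2nε² ≥ ln(214/0.147) = 7.283299.
Hence n ≥ 7.283299/(2·0.111²) = 295.564.
The smallest integer n is 296.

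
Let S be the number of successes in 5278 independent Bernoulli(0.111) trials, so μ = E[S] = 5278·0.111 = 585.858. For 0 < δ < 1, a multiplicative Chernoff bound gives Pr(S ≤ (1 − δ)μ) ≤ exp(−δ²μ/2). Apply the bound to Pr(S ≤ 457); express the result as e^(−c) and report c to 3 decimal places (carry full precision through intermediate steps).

14.171

Write 457 = (1 − δ)μ, so δ = 1 − 457/585.858 = 0.2199475…
Then the exponent is δ²μ/2 = (μ − 457)²/(2μ) = 14.170997.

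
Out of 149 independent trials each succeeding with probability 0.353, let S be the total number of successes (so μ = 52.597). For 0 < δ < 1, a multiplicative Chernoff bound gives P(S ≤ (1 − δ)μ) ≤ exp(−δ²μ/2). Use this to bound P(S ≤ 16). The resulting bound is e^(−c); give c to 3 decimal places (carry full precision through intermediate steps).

12.732

Write 16 = (1 − δ)μ, so δ = 1 − 16/52.597 = 0.6958001…
Then the exponent is δ²μ/2 = (μ − 16)²/(2μ) = 12.732099.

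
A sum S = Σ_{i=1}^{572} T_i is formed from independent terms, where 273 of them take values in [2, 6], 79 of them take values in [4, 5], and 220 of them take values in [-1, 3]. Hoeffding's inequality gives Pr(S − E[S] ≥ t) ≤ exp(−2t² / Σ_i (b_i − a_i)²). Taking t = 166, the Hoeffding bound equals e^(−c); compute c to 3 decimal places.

6.918

Σ(b_i − a_i)² = 273·4² + 79·1² + 220·4² = 7967.
c = 2t² / 7967 = 2·166² / 7967 = 6.9175.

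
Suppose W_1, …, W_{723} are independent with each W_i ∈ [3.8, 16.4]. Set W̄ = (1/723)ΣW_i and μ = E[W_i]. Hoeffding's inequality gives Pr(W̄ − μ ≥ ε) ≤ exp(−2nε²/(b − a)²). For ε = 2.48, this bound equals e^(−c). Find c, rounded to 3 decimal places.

56.018

c = 2nε²/(b − a)² = 2·723·2.48² / 12.6² = 56.0184.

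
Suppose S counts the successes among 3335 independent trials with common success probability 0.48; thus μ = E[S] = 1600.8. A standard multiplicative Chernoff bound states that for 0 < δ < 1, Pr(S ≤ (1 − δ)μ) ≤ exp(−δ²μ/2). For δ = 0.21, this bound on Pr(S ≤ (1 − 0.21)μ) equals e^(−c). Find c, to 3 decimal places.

35.298

c = δ²μ/2 = 0.21²·1600.8/2 = 35.2976.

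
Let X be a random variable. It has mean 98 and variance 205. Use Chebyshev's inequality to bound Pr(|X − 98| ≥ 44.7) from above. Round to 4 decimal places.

Chebyshev: Pr(|X − μ| ≥ t) ≤ Var(X)/t².
Bound = 205 / 1998.09 = 0.1026.

0.1026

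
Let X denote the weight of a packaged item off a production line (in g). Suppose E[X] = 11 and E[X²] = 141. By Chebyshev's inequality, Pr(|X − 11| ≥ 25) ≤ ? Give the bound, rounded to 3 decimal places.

Var(X) = E[X²] − (E[X])² = 141 − 121 = 20.
Chebyshev's inequality: Pr(|X − μ| ≥ t) ≤ Var(X)/t² = 20/625 = 0.0320.

0.032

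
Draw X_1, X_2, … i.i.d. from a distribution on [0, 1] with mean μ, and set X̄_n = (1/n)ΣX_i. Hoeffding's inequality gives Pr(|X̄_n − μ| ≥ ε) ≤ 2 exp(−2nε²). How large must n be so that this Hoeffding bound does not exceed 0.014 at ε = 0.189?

Require 2·exp(−2nε²) ≤ 0.014, i.e. 2nε² ≥ ln(2/0.014) = 4.961845.
So n ≥ 4.961845 / (2·0.189²) = 69.453.
The smallest integer n is 70.

70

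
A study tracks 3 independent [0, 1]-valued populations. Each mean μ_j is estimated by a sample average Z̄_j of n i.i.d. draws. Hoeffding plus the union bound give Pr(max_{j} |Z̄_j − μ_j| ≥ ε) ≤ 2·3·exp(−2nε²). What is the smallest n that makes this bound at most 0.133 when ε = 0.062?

496

Need 2·3·exp(−2nε²) ≤ 0.133, i.e. exp(−2nε²) ≤ 0.133/6.
So 2nε² ≥ ln(6/0.133) = 3.809166.
Hence n ≥ 3.809166/(2·0.062²) = 495.469.
The smallest integer n is 496.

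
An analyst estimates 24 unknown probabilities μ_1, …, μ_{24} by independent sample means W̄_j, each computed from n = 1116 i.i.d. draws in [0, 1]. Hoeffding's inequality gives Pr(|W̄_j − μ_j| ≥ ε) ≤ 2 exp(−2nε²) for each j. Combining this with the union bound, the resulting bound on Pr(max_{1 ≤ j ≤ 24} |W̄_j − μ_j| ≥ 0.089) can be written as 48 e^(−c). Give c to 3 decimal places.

Union bound over the 24 events: Pr(max_{1 ≤ j ≤ 24} |W̄_j − μ_j| ≥ 0.089) ≤ 24·2·exp(−2nε²) = 48 exp(−2·1116·0.089²).
So c = 2·1116·0.089² = 17.6797.

17.680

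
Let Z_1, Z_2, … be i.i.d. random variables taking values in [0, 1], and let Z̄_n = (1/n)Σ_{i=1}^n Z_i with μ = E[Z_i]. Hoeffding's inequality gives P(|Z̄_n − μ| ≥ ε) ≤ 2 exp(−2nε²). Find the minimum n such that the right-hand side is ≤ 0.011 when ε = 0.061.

Require 2·exp(−2nε²) ≤ 0.011, i.e. 2nε² ≥ ln(2/0.011) = 5.203007.
So n ≥ 5.203007 / (2·0.061²) = 699.141.
The smallest integer n is 700.

700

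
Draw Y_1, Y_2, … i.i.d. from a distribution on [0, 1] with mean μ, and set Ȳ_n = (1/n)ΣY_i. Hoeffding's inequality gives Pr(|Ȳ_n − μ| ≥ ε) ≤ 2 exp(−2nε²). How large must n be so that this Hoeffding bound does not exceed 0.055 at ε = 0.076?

Require 2·exp(−2nε²) ≤ 0.055, i.e. 2nε² ≥ ln(2/0.055) = 3.593569.
So n ≥ 3.593569 / (2·0.076²) = 311.078.
The smallest integer n is 312.

312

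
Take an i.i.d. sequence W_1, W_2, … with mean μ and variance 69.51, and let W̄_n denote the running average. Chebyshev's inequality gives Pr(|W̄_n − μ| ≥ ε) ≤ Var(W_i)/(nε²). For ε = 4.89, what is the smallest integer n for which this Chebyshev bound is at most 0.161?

Require 69.51/(n·4.89²) ≤ 0.161, i.e. n ≥ 69.51/(0.161·4.89²) = 18.055.
The smallest integer n is 19.

19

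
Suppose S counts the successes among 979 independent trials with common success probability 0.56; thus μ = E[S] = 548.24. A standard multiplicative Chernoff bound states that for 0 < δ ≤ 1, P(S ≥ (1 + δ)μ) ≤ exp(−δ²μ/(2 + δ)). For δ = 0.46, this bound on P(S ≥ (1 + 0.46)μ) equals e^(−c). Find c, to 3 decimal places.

c = δ²μ/(2 + δ) = 0.46²·548.24/(2 + 0.46) = 47.1576.

47.158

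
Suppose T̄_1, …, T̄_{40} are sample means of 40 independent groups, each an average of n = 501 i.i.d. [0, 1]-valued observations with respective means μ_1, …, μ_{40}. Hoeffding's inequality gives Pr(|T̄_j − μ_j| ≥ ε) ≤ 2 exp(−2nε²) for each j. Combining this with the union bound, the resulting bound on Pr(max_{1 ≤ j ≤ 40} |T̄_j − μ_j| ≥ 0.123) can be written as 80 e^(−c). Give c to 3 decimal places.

Union bound over the 40 events: Pr(max_{1 ≤ j ≤ 40} |T̄_j − μ_j| ≥ 0.123) ≤ 40·2·exp(−2nε²) = 80 exp(−2·501·0.123²).
So c = 2·501·0.123² = 15.1593.

15.159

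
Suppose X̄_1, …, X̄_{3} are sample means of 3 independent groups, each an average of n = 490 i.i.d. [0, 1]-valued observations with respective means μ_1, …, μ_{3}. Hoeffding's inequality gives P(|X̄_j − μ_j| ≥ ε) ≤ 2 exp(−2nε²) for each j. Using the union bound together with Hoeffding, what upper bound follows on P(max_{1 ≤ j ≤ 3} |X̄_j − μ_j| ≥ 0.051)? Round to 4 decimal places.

Per-experiment Hoeffding bound: 2·exp(−2·490·0.051²) = 2·exp(−2.54898) = 0.15632.
Union bound over 3 events: 3·0.15632 = 0.46897.

0.4690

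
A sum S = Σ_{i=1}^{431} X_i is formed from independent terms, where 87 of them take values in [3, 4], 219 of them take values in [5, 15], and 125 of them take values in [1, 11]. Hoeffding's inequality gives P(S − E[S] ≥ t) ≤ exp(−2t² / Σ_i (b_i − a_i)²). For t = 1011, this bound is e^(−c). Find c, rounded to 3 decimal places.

Σ(b_i − a_i)² = 87·1² + 219·10² + 125·10² = 34487.
c = 2t² / 34487 = 2·1011² / 34487 = 59.2757.

59.276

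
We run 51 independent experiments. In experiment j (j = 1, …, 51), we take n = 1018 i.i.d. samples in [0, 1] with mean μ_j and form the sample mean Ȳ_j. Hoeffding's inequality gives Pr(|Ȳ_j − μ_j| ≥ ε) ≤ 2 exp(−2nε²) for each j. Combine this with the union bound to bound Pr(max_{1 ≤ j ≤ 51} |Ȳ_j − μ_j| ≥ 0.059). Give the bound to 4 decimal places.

Per-experiment Hoeffding bound: 2·exp(−2·1018·0.059²) = 2·exp(−7.08732) = 0.0016713.
Union bound over 51 events: 51·0.0016713 = 0.08523.

0.0852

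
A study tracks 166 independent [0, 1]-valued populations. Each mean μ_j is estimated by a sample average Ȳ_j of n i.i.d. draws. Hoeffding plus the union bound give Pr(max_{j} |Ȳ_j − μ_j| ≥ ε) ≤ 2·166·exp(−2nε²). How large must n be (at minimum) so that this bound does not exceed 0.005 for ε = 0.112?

Need 2·166·exp(−2nε²) ≤ 0.005, i.e. exp(−2nε²) ≤ 0.005/332.
So 2nε² ≥ ln(332/0.005) = 11.103452.
Hence n ≥ 11.103452/(2·0.112²) = 442.580.
The smallest integer n is 443.

443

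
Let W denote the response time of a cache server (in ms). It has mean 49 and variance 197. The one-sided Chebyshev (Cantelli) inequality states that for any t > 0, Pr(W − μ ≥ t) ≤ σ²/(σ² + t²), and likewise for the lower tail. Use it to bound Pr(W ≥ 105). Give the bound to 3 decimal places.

Here σ² = 197 and t = 56, so σ² + t² = 3333.
Cantelli's bound: 197/3333 = 0.0591.

0.059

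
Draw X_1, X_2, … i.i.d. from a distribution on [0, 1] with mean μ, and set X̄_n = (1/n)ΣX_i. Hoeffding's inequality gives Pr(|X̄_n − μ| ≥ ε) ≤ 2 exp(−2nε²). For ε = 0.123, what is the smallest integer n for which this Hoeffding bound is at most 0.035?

Require 2·exp(−2nε²) ≤ 0.035, i.e. 2nε² ≥ ln(2/0.035) = 4.045554.
So n ≥ 4.045554 / (2·0.123²) = 133.702.
The smallest integer n is 134.

134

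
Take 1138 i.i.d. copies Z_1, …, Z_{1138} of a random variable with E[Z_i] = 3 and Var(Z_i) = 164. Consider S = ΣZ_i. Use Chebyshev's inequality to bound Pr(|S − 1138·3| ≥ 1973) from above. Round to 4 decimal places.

0.0479

Var(S) = n·Var(Z_i) = 1138·164 = 186632.
Chebyshev: Pr(|S − 1138·3| ≥ 1973) ≤ Var(S)/1973² = 186632/3892729 = 0.0479.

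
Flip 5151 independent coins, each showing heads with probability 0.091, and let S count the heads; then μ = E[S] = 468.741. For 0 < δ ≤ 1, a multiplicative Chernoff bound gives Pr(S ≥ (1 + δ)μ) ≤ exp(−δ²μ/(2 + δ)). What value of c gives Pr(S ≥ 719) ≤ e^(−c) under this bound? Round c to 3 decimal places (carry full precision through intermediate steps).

Write 719 = (1 + δ)μ, so δ = 719/468.741 − 1 = 0.5338961…
Then the exponent is δ²μ/(2 + δ) = (719 − μ)² / (μ·(2 + δ)) = 52.729987.

52.730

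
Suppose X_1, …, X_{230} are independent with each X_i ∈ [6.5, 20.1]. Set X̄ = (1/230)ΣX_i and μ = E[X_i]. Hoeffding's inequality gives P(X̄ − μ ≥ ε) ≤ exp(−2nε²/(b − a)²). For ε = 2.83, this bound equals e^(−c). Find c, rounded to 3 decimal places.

19.918

c = 2nε²/(b − a)² = 2·230·2.83² / 13.6² = 19.9183.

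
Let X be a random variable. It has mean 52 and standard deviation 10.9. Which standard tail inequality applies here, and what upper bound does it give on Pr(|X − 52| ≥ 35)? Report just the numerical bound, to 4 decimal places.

0.0970

Mean and variance are known, so Chebyshev's inequality applies.
Chebyshev: Pr(|X − μ| ≥ t) ≤ Var(X)/t².
Var(X) = σ² = 10.9² = 118.81.
Bound = 118.81 / 1225 = 0.0970.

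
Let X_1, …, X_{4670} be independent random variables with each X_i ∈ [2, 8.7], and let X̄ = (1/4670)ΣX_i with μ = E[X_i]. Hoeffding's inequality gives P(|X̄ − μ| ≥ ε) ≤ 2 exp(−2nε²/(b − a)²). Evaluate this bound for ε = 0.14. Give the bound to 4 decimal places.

Exponent: 2nε²/(b − a)² = 2·4670·0.14² / 6.7² = 4.07806.
Bound = 2·exp(−4.07806) = 0.03388.

0.0339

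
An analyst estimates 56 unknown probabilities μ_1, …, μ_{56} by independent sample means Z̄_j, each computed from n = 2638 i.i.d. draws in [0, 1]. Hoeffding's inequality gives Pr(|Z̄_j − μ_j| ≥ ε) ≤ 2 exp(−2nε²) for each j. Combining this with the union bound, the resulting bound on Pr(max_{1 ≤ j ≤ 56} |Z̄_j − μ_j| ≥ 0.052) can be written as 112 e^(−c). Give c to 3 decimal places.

14.266

Union bound over the 56 events: Pr(max_{1 ≤ j ≤ 56} |Z̄_j − μ_j| ≥ 0.052) ≤ 56·2·exp(−2nε²) = 112 exp(−2·2638·0.052²).
So c = 2·2638·0.052² = 14.2663.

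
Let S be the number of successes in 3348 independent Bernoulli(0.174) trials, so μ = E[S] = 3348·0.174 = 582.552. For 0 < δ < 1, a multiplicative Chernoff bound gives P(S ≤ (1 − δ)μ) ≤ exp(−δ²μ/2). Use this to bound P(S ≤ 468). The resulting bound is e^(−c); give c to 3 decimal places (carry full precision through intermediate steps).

Write 468 = (1 − δ)μ, so δ = 1 − 468/582.552 = 0.1966382…
Then the exponent is δ²μ/2 = (μ − 468)²/(2μ) = 11.262652.

11.263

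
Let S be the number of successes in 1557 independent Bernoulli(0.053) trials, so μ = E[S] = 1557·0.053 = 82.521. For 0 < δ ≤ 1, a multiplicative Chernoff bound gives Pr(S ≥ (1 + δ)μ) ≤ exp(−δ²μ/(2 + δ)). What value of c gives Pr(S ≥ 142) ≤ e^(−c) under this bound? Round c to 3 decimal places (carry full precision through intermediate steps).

15.757

Write 142 = (1 + δ)μ, so δ = 142/82.521 − 1 = 0.7207741…
Then the exponent is δ²μ/(2 + δ) = (142 − μ)² / (μ·(2 + δ)) = 15.756884.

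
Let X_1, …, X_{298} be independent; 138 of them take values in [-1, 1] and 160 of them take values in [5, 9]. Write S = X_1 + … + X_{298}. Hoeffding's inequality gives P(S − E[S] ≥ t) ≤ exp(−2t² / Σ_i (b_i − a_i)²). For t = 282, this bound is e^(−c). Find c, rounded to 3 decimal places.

51.108

Σ(b_i − a_i)² = 138·2² + 160·4² = 3112.
c = 2t² / 3112 = 2·282² / 3112 = 51.1080.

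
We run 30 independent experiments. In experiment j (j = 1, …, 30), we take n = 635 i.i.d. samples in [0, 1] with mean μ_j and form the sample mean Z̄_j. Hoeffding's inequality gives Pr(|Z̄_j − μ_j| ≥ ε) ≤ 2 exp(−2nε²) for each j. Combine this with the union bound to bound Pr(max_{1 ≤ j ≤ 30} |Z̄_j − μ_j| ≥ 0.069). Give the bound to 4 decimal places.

Per-experiment Hoeffding bound: 2·exp(−2·635·0.069²) = 2·exp(−6.04647) = 0.0047324.
Union bound over 30 events: 30·0.0047324 = 0.14197.

0.1420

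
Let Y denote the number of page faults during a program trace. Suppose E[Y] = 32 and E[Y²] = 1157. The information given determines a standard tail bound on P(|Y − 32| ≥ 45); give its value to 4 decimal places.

The first two moments determine the variance, so Chebyshev's inequality is the sharpest standard bound available.
Var(Y) = E[Y²] − (E[Y])² = 1157 − 1024 = 133.
Chebyshev's inequality: P(|Y − μ| ≥ t) ≤ Var(Y)/t² = 133/2025 = 0.0657.

0.0657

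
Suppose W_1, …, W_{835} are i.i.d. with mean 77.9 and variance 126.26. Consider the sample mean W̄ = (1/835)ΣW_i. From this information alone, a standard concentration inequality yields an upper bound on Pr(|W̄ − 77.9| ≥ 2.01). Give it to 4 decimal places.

0.0374

With mean and variance of each term known, Chebyshev's inequality bounds the deviation of the sum (or sample mean).
Var(W̄) = Var(W_i)/n = 126.26/835 = 0.15121.
Chebyshev: Pr(|W̄ − 77.9| ≥ 2.01) ≤ Var(W̄)/(2.01)² = 126.26/(835·2.01²) = 0.0374.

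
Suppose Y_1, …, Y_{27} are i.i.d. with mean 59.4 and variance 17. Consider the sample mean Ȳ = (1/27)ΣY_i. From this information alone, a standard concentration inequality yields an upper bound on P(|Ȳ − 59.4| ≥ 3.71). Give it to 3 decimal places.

With mean and variance of each term known, Chebyshev's inequality bounds the deviation of the sum (or sample mean).
Var(Ȳ) = Var(Y_i)/n = 17/27 = 0.62963.
Chebyshev: P(|Ȳ − 59.4| ≥ 3.71) ≤ Var(Ȳ)/(3.71)² = 17/(27·3.71²) = 0.0457.

0.046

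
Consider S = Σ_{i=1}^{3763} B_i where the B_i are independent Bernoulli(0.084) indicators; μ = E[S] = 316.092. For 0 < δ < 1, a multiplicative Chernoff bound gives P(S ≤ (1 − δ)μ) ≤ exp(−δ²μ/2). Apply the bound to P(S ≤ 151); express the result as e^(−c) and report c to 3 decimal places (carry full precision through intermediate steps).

Write 151 = (1 − δ)μ, so δ = 1 − 151/316.092 = 0.522291…
Then the exponent is δ²μ/2 = (μ − 151)²/(2μ) = 43.113031.

43.113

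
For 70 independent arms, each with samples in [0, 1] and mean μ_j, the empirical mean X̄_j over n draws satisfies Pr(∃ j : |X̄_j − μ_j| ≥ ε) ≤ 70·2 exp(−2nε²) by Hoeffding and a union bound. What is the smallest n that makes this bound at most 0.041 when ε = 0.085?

564

Need 2·70·exp(−2nε²) ≤ 0.041, i.e. exp(−2nε²) ≤ 0.041/140.
So 2nε² ≥ ln(140/0.041) = 8.135826.
Hence n ≥ 8.135826/(2·0.085²) = 563.033.
The smallest integer n is 564.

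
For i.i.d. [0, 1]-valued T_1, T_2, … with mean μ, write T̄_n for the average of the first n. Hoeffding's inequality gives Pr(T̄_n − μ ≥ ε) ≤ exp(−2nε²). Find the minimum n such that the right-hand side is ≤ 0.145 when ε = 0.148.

45

Require exp(−2nε²) ≤ 0.145, i.e. 2nε² ≥ ln(1/0.145) = 1.931022.
So n ≥ 1.931022 / (2·0.148²) = 44.079.
The smallest integer n is 45.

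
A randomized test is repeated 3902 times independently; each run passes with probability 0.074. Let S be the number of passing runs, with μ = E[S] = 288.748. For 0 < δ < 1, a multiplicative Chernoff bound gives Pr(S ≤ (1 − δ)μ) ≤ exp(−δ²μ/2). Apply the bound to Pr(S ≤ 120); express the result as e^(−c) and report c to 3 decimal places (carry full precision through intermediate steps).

Write 120 = (1 − δ)μ, so δ = 1 − 120/288.748 = 0.5844127…
Then the exponent is δ²μ/2 = (μ − 120)²/(2μ) = 49.309238.

49.309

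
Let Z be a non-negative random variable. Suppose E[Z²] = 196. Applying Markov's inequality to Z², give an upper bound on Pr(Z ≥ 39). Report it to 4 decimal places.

0.1289

Since Z ≥ 0, the event {Z ≥ 39} is the same as {Z² ≥ 1521}.
Markov's inequality applied to Z² gives Pr(Z² ≥ 1521) ≤ E[Z²]/1521 = 196/1521 = 0.1289.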